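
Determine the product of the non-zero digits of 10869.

432

1×8×6×9 = 432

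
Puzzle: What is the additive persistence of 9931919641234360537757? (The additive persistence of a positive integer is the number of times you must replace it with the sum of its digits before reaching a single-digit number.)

9931919641234360537757 → 104 → 5 (2 steps)

2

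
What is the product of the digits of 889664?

8×8×9×6×6×4 = 82944

82944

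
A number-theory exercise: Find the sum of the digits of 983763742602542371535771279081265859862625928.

217

9+8+3+7+6+3+7+4+2+6+0+2+5+4+2+3+7+1+5+3+5+7+7+1+2+7+9+0+8+1+2+6+5+8+5+9+8+6+2+6+2+5+9+2+8 = 217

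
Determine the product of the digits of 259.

90

2×5×9 = 90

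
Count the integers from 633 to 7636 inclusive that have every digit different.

3647

The integers in [633, 7636] that have every digit different: 634, 635, 637, 638, 639, 640, …, 7634, 7635.
3647 qualify.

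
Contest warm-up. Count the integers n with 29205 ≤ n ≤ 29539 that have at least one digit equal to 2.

The integers in [29205, 29539] that have at least one digit equal to 2: 29205, 29206, 29207, 29208, 29209, 29210, …, 29538, 29539.
335 qualify.

335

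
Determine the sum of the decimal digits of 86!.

495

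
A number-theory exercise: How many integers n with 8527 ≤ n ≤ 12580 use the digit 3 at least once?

1098

The integers in [8527, 12580] that use the digit 3 at least once: 8530, 8531, 8532, 8533, 8534, 8535, …, 12563, 12573.
1098 qualify.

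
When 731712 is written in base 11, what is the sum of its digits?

731712 in base 11 is 45A823.
Digit sum: 4+5+10+8+2+3 = 32.

32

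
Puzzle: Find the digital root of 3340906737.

3+3+4+0+9+0+6+7+3+7 = 42
4+2 = 6

6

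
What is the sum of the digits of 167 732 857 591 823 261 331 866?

1+6+7+7+3+2+8+5+7+5+9+1+8+2+3+2+6+1+3+3+1+8+6+6 = 110

110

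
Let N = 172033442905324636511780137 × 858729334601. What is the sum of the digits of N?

158

172033442905324636511780137 × 858729334601 = 147730163955208549351653146744018620337
Sum of its 39 digits: 158.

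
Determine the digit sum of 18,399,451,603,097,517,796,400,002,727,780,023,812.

153

1+8+3+9+9+4+5+1+6+0+3+0+9+7+5+1+7+7+9+6+4+0+0+0+0+2+7+2+7+7+8+0+0+2+3+8+1+2 = 153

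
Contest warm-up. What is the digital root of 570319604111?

2

5+7+0+3+1+9+6+0+4+1+1+1 = 38
3+8 = 11
1+1 = 2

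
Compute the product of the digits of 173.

1×7×3 = 21

21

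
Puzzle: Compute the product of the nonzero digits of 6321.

6×3×2×1 = 36

36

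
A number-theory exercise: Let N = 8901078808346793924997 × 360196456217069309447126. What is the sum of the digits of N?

8901078808346793924997 × 360196456217069309447126 = 3206137043275369421008534963557365197581208622
Sum of its 46 digits: 188.

188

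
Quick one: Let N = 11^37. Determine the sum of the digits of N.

200

11^37 = 340039485861577398992406882305761986971
Sum of its 39 digits: 200.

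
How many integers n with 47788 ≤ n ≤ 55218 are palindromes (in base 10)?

74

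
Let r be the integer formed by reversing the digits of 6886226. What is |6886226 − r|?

659340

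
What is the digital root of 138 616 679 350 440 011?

2

1+3+8+6+1+6+6+7+9+3+5+0+4+4+0+0+1+1 = 65
6+5 = 11
1+1 = 2
(Equivalently, 138 616 679 350 440 011 mod 9 = 2.)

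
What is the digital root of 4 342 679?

8

4+3+4+2+6+7+9 = 35
3+5 = 8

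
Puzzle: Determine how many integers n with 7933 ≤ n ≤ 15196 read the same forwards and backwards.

73

The integers in [7933, 15196] that read the same forwards and backwards: 7997, 8008, 8118, 8228, 8338, 8448, …, 15051, 15151.
73 qualify.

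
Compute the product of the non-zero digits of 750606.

1260

7×5×6×6 = 1260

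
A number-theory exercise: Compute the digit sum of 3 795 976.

46

3+7+9+5+9+7+6 = 46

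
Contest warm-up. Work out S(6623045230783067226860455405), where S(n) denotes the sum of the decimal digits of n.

109

6+6+2+3+0+4+5+2+3+0+7+8+3+0+6+7+2+2+6+8+6+0+4+5+5+4+0+5 = 109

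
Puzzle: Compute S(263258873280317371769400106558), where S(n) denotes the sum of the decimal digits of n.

2+6+3+2+5+8+8+7+3+2+8+0+3+1+7+3+7+1+7+6+9+4+0+0+1+0+6+5+5+8 = 127

127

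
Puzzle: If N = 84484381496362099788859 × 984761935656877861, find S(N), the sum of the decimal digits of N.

193

84484381496362099788859 × 984761935656877861 = 83197003055131656653978195672939251550599
Sum of its 41 digits: 193.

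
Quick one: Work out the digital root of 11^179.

5

The digital root of n equals n mod 9 (or 9 when 9 | n), so we need 11^179 mod 9.
11^179 ≡ 5 (mod 9), so the digital root is 5.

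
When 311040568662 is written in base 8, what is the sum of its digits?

311040568662 in base 8 is 4415335466526.
Digit sum: 4+4+1+5+3+3+5+4+6+6+5+2+6 = 54.

54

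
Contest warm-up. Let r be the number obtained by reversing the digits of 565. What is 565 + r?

1130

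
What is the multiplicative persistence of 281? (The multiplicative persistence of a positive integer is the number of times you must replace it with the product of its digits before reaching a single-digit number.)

281 → 16 → 6 (2 steps)

2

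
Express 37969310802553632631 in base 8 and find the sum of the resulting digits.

80

37969310802553632631 in base 8 is 4073560560050047073567.
Digit sum: 4+0+7+3+5+6+0+5+6+0+0+5+0+0+4+7+0+7+3+5+6+7 = 80.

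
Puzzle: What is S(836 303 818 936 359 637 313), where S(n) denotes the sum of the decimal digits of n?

8+3+6+3+0+3+8+1+8+9+3+6+3+5+9+6+3+7+3+1+3 = 98

98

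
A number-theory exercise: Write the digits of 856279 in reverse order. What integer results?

Reversing 856279 gives 972658.

972658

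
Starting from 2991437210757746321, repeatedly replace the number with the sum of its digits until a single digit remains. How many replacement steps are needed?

2

2991437210757746321 → 80 → 8 (2 steps)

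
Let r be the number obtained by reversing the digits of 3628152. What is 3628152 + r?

Reverse of 3628152 is 2518263.
3628152 + 2518263 = 6146415

6146415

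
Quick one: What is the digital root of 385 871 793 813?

9

3+8+5+8+7+1+7+9+3+8+1+3 = 63
6+3 = 9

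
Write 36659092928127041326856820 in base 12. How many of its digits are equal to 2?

36659092928127041326856820 in base 12 is 564A21653B5509A9204973B0.
The digit 2 appears 2 times.

2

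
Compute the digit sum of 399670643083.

58

3+9+9+6+7+0+6+4+3+0+8+3 = 58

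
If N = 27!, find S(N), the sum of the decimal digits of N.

27! = 10888869450418352160768000000
Sum of its 29 digits: 108.

108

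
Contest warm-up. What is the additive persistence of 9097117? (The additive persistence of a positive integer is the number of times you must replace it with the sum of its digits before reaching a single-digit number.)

2

9097117 → 34 → 7 (2 steps)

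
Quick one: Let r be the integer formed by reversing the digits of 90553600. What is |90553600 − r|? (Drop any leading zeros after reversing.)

89918091

Reverse of 90553600 is 635509.
|90553600 − 635509| = 89918091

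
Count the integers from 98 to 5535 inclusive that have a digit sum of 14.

394

The integers in [98, 5535] that have a digit sum of 14: 149, 158, 167, 176, 185, 194, …, 5522, 5531.
394 qualify.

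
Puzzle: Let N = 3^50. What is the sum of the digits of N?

3^50 = 717897987691852588770249
Sum of its 24 digits: 144.

144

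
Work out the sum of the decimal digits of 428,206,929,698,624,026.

4+2+8+2+0+6+9+2+9+6+9+8+6+2+4+0+2+6 = 85

85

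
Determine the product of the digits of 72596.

3780

7×2×5×9×6 = 3780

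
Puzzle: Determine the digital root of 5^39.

8

The digital root of n equals n mod 9 (or 9 when 9 | n), so we need 5^39 mod 9.
5^39 ≡ 8 (mod 9), so the digital root is 8.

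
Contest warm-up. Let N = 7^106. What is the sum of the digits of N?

412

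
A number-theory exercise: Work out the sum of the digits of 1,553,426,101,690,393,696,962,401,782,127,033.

134

1+5+5+3+4+2+6+1+0+1+6+9+0+3+9+3+6+9+6+9+6+2+4+0+1+7+8+2+1+2+7+0+3+3 = 134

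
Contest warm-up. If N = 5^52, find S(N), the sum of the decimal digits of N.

130

5^52 = 2220446049250313080847263336181640625
Sum of its 37 digits: 130.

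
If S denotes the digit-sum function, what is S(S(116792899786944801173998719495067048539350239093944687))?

15

First digit sum: 285.
2+8+5 = 15.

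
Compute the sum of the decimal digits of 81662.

23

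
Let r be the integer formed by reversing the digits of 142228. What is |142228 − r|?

680013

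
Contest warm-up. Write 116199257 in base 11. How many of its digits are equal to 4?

1

116199257 in base 11 is 5A656249.
The digit 4 appears 1 time.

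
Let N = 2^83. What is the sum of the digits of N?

2^83 = 9671406556917033397649408
Sum of its 25 digits: 122.

122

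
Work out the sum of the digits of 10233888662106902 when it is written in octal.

58

10233888662106902 in base 8 is 442672534230031426.
Digit sum: 4+4+2+6+7+2+5+3+4+2+3+0+0+3+1+4+2+6 = 58.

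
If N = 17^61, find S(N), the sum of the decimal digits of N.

296

17^61 = 1141258970201721810128501051901303399553000691993639838764066592228085041617
Sum of its 76 digits: 296.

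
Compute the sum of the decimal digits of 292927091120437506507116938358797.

2+9+2+9+2+7+0+9+1+1+2+0+4+3+7+5+0+6+5+0+7+1+1+6+9+3+8+3+5+8+7+9+7 = 148

148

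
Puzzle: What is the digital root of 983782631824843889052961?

9+8+3+7+8+2+6+3+1+8+2+4+8+4+3+8+8+9+0+5+2+9+6+1 = 124
1+2+4 = 7

7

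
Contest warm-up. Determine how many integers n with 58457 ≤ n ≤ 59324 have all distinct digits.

285

The integers in [58457, 59324] that have all distinct digits: 58460, 58461, 58462, 58463, 58467, 58469, …, 59321, 59324.
285 qualify.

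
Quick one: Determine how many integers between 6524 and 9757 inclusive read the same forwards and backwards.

The integers in [6524, 9757] that read the same forwards and backwards: 6556, 6666, 6776, 6886, 6996, 7007, …, 9559, 9669.
32 qualify.

32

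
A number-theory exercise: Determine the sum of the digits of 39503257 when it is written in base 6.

39503257 in base 6 is 3530405241.
Digit sum: 3+5+3+0+4+0+5+2+4+1 = 27.

27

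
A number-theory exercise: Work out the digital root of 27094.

4

2+7+0+9+4 = 22
2+2 = 4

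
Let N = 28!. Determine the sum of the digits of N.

28! = 304888344611713860501504000000
Sum of its 30 digits: 90.

90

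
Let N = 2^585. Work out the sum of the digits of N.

764

2^585 = 126633165554229521438977290762059361297987250739820462036000284719563379254544315991201997343356439034674007770120263341747898897565056619503383631412169301973302667340133957632
Sum of its 177 digits: 764.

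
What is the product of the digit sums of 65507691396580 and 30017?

770

S(65507691396580) = 6+5+5+0+7+6+9+1+3+9+6+5+8+0 = 70.
S(30017) = 3+0+0+1+7 = 11.
70 · 11 = 770.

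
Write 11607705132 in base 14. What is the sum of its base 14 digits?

11607705132 in base 14 is 7C18A1352.
Digit sum: 7+12+1+8+10+1+3+5+2 = 49.

49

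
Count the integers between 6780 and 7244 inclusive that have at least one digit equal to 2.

The integers in [6780, 7244] that have at least one digit equal to 2: 6782, 6792, 6802, 6812, 6820, 6821, …, 7243, 7244.
123 qualify.

123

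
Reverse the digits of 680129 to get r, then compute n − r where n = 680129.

Reverse of 680129 is 921086.
680129 − 921086 = -240957

-240957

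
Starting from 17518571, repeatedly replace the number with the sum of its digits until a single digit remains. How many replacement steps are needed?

17518571 → 35 → 8 (2 steps)

2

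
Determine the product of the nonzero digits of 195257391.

85050

1×9×5×2×5×7×3×9×1 = 85050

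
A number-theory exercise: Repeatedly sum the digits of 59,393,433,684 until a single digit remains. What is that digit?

5+9+3+9+3+4+3+3+6+8+4 = 57
5+7 = 12
1+2 = 3

3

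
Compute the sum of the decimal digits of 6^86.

6^86 = 8336956452438171696218513660416009914138901025162730927971742253056
Sum of its 67 digits: 279.

279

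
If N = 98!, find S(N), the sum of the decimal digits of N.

98! = 9426890448883247745626185743057242473809693764078951663494238777294707070023223798882976159207729119823605850588608460429412647567360000000000000000000000
Sum of its 154 digits: 639.

639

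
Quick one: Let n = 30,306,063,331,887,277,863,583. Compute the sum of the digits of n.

3+0+3+0+6+0+6+3+3+3+1+8+8+7+2+7+7+8+6+3+5+8+3 = 100

100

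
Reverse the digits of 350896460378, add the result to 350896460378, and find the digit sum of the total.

46

Reversal of 350896460378 is 873064698053; 350896460378 + 873064698053 = 1223961158431.
Digit sum of 1223961158431: 1+2+2+3+9+6+1+1+5+8+4+3+1 = 46.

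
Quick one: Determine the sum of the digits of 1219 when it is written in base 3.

1219 in base 3 is 1200011.
Digit sum: 1+2+0+0+0+1+1 = 5.

5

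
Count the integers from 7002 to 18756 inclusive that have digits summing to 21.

778

The integers in [7002, 18756] that have digits summing to 21: 7059, 7068, 7077, 7086, 7095, 7149, …, 18741, 18750.
778 qualify.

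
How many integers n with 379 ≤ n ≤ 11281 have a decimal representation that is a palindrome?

The integers in [379, 11281] that have a decimal representation that is a palindrome: 383, 393, 404, 414, 424, 434, …, 11111, 11211.
165 qualify.

165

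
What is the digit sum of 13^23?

106

13^23 = 41753905413413116367045797
Sum of its 26 digits: 106.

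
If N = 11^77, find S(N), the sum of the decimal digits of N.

374

11^77 = 153899339938802847342210814700727379821510132674077624739758935683724239067693371
Sum of its 81 digits: 374.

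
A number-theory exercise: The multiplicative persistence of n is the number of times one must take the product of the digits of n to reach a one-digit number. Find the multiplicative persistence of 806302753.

806302753 → 0 (1 step)

1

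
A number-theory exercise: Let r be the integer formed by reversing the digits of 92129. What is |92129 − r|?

Reverse of 92129 is 92129.
|92129 − 92129| = 0

0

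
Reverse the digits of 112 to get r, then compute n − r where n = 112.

Reverse of 112 is 211.
112 − 211 = -99

-99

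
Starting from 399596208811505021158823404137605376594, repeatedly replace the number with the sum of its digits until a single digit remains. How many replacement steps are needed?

399596208811505021158823404137605376594 → 165 → 12 → 3 (3 steps)

3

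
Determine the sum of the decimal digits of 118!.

118! = 468452584975429065657431236280838416439267950499862031533310318788629800927518416622330123618486343228862579684398745837012213486653229822121742374957258403779058860032000000000000000000000000000
Sum of its 195 digits: 756.

756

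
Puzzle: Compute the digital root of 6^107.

The digital root of n equals n mod 9 (or 9 when 9 | n), so we need 6^107 mod 9.
6^107 ≡ 0 (mod 9), so the digital root is 9.

9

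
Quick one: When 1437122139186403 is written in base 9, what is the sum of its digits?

1437122139186403 in base 9 is 6873375384450381.
Digit sum: 6+8+7+3+3+7+5+3+8+4+4+5+0+3+8+1 = 75.

75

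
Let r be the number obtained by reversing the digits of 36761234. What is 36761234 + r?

79977997

Reverse of 36761234 is 43216763.
36761234 + 43216763 = 79977997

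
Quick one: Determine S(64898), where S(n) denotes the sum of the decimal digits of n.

6+4+8+9+8 = 35

35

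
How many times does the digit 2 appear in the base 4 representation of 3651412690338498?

3651412690338498 in base 4 is 30332033003010111200023002.
The digit 2 appears 4 times.

4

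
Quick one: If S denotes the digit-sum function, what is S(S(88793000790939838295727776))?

First digit sum: 143.
1+4+3 = 8.

8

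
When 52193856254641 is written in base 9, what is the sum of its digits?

52193856254641 in base 9 is 224720416665327.
Digit sum: 2+2+4+7+2+0+4+1+6+6+6+5+3+2+7 = 57.

57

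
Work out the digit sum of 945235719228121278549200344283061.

9+4+5+2+3+5+7+1+9+2+2+8+1+2+1+2+7+8+5+4+9+2+0+0+3+4+4+2+8+3+0+6+1 = 129

129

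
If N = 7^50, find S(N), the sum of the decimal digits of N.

7^50 = 1798465042647412146620280340569649349251249
Sum of its 43 digits: 184.

184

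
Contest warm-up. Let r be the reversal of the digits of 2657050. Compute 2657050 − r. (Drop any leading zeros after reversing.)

2149488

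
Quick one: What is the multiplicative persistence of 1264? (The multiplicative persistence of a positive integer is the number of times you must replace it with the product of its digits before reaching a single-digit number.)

3

1264 → 48 → 32 → 6 (3 steps)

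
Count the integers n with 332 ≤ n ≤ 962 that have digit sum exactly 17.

The integers in [332, 962] that have digit sum exactly 17: 359, 368, 377, 386, 395, 449, …, 953, 962.
52 qualify.

52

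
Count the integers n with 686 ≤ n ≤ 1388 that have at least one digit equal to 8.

217

The integers in [686, 1388] that have at least one digit equal to 8: 686, 687, 688, 689, 698, 708, …, 1387, 1388.
217 qualify.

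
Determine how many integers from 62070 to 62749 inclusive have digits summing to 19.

The integers in [62070, 62749] that have digits summing to 19: 62074, 62083, 62092, 62119, 62128, 62137, …, 62731, 62740.
57 qualify.

57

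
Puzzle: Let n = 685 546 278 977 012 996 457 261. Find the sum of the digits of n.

6+8+5+5+4+6+2+7+8+9+7+7+0+1+2+9+9+6+4+5+7+2+6+1 = 126

126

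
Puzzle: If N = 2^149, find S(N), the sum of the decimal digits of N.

2^149 = 713623846352979940529142984724747568191373312
Sum of its 45 digits: 212.

212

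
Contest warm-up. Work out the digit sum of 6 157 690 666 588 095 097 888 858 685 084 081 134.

6+1+5+7+6+9+0+6+6+6+5+8+8+0+9+5+0+9+7+8+8+8+8+5+8+6+8+5+0+8+4+0+8+1+1+3+4 = 196

196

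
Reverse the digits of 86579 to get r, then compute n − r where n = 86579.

-10989

Reverse of 86579 is 97568.
86579 − 97568 = -10989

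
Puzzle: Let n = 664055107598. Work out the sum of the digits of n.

56

6+6+4+0+5+5+1+0+7+5+9+8 = 56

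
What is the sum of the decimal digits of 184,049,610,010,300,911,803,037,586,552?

1+8+4+0+4+9+6+1+0+0+1+0+3+0+0+9+1+1+8+0+3+0+3+7+5+8+6+5+5+2 = 100

100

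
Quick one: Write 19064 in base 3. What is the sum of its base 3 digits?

19064 in base 3 is 222011002.
Digit sum: 2+2+2+0+1+1+0+0+2 = 10.

10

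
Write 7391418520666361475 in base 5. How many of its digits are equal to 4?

6

7391418520666361475 in base 5 is 444000431002020311042031400.
The digit 4 appears 6 times.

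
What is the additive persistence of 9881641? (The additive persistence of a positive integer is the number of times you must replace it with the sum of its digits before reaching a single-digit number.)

3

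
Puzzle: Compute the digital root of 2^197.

The digital root of n equals n mod 9 (or 9 when 9 | n), so we need 2^197 mod 9.
2^197 ≡ 5 (mod 9), so the digital root is 5.

5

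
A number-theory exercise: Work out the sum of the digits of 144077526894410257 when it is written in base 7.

144077526894410257 in base 7 is 154322455544516514421.
Digit sum: 1+5+4+3+2+2+4+5+5+5+4+4+5+1+6+5+1+4+4+2+1 = 73.

73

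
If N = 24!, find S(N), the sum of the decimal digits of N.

81

24! = 620448401733239439360000
Sum of its 24 digits: 81.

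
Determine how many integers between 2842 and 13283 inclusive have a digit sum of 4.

The integers in [2842, 13283] that have a digit sum of 4: 3001, 3010, 3100, 4000, 10003, 10012, …, 12100, 13000.
24 qualify.

24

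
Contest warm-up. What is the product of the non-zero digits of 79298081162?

870912

7×9×2×9×8×8×1×1×6×2 = 870912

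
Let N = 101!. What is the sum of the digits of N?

101! = 9425947759838359420851623124482936749562312794702543768327889353416977599316221476503087861591808346911623490003549599583369706302603264000000000000000000000000
Sum of its 160 digits: 639.

639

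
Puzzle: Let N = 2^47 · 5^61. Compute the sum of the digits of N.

2^47 · 5^61 = 610351562500000000000000000000000000000000000000000000000
Sum of its 57 digits: 34.

34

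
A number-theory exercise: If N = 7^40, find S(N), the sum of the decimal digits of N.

142

7^40 = 6366805760909027985741435139224001
Sum of its 34 digits: 142.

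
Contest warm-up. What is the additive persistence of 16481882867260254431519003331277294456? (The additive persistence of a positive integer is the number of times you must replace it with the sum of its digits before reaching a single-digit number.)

3

16481882867260254431519003331277294456 → 157 → 13 → 4 (3 steps)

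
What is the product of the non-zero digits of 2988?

1152

2×9×8×8 = 1152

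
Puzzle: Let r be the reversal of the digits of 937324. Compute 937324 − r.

513585

Reverse of 937324 is 423739.
937324 − 423739 = 513585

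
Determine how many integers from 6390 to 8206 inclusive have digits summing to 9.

9

The integers in [6390, 8206] that have digits summing to 9: 7002, 7011, 7020, 7101, 7110, 7200, 8001, 8010, 8100.
9 qualify.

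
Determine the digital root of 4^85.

4

The digital root of n equals n mod 9 (or 9 when 9 | n), so we need 4^85 mod 9.
4^85 ≡ 4 (mod 9), so the digital root is 4.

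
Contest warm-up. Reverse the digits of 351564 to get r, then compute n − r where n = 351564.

-113589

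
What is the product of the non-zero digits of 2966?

648

2×9×6×6 = 648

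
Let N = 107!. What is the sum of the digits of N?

107! = 12265202031961379393517517010387338887131568154382945052653251412013535324922144249034658613287059061933743916719318560380966506520420000368175349760000000000000000000000000
Sum of its 173 digits: 594.

594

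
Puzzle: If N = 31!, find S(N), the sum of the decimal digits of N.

135

31! = 8222838654177922817725562880000000
Sum of its 34 digits: 135.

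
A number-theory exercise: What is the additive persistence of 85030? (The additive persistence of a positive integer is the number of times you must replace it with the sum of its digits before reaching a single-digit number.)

2

85030 → 16 → 7 (2 steps)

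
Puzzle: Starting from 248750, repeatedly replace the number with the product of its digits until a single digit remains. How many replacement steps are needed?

248750 → 0 (1 step)

1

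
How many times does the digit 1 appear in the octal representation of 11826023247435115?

11826023247435115 in base 8 is 520073223261152553.
The digit 1 appears 2 times.

2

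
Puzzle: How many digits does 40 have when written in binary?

6

40 in base 2 is 101000, which has 6 digits.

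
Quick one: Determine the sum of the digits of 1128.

1+1+2+8 = 12

12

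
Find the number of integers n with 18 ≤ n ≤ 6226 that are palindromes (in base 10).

151

The integers in [18, 6226] that are palindromes (in base 10): 22, 33, 44, 55, 66, 77, …, 6116, 6226.
151 qualify.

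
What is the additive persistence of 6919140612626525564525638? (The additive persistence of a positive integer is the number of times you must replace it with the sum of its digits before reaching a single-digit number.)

3

6919140612626525564525638 → 109 → 10 → 1 (3 steps)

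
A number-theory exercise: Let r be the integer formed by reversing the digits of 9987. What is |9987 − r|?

2088

Reverse of 9987 is 7899.
|9987 − 7899| = 2088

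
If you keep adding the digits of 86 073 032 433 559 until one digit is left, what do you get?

4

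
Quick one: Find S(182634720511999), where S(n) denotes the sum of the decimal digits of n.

67

1+8+2+6+3+4+7+2+0+5+1+1+9+9+9 = 67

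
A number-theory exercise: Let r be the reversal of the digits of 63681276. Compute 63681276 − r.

Reverse of 63681276 is 67218636.
63681276 − 67218636 = -3537360

-3537360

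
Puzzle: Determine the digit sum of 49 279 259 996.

71

4+9+2+7+9+2+5+9+9+9+6 = 71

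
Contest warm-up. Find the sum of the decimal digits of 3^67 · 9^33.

3^67 · 9^33 = 2865014852390475710679572105323242035759805416923029389510561523
Sum of its 64 digits: 261.

261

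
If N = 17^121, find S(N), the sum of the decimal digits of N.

17^121 = 76616002180346738267545237938536185201887900404800455820901373761063296965386288916093101577411852564605287178657660685771591824293029690436977763217
Sum of its 149 digits: 674.

674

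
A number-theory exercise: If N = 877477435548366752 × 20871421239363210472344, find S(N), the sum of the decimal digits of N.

877477435548366752 × 20871421239363210472344 = 18314201185366144433290969832651665106688
Sum of its 41 digits: 174.

174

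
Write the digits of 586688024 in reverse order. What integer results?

420886685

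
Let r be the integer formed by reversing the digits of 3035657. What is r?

7565303

Reversing 3035657 gives 7565303.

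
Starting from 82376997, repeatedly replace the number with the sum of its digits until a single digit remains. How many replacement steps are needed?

82376997 → 51 → 6 (2 steps)

2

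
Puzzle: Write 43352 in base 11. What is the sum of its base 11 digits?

43352 in base 11 is 2A631.
Digit sum: 2+10+6+3+1 = 22.

22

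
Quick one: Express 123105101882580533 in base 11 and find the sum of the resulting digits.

83

123105101882580533 in base 11 is 2751A096577370491.
Digit sum: 2+7+5+1+10+0+9+6+5+7+7+3+7+0+4+9+1 = 83.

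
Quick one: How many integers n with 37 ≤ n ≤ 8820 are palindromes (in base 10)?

The integers in [37, 8820] that are palindromes (in base 10): 44, 55, 66, 77, 88, 99, …, 8668, 8778.
174 qualify.

174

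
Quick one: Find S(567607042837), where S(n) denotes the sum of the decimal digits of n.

55

5+6+7+6+0+7+0+4+2+8+3+7 = 55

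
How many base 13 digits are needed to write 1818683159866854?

1818683159866854 in base 13 is 600A5117191328, which has 14 digits.

14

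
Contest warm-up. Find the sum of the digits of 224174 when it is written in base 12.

224174 in base 12 is A9892.
Digit sum: 10+9+8+9+2 = 38.

38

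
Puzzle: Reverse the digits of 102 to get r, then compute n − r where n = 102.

Reverse of 102 is 201.
102 − 201 = -99

-99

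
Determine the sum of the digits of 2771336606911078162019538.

102

2+7+7+1+3+3+6+6+0+6+9+1+1+0+7+8+1+6+2+0+1+9+5+3+8 = 102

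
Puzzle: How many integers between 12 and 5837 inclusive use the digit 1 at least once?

2327

The integers in [12, 5837] that use the digit 1 at least once: 12, 13, 14, 15, 16, 17, …, 5821, 5831.
2327 qualify.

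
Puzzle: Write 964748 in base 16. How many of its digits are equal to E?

1

964748 in base 16 is EB88C.
The digit E appears 1 time.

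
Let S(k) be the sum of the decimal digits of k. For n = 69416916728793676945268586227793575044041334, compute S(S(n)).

4

First digit sum: 220.
2+2+0 = 4.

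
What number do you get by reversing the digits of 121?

121

Reversing 121 gives 121.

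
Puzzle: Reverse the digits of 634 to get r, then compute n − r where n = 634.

198

Reverse of 634 is 436.
634 − 436 = 198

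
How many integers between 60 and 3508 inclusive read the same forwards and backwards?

The integers in [60, 3508] that read the same forwards and backwards: 66, 77, 88, 99, 101, 111, …, 3333, 3443.
119 qualify.

119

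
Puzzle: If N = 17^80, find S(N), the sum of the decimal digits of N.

442

17^80 = 272843561753653169767435615050624325866274580142388791900214521038955085904188409449281578168966401
Sum of its 99 digits: 442.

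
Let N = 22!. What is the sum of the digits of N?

22! = 1124000727777607680000
Sum of its 22 digits: 72.

72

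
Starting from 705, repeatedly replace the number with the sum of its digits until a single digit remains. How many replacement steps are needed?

705 → 12 → 3 (2 steps)

2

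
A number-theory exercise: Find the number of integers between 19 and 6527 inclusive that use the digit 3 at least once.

2532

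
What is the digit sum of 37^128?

793

37^128 = 536810102661516739839426111041375155025593437650403225427955397739166001110717238662755465462225564369020312397152304887052284646275816212233901359708681145534725594320860541859630142810514307193310721
Sum of its 201 digits: 793.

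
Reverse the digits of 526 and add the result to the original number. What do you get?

1151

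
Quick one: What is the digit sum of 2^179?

2^179 = 766247770432944429179173513575154591809369561091801088
Sum of its 54 digits: 248.

248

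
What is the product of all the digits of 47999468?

4×7×9×9×9×4×6×8 = 3919104

3919104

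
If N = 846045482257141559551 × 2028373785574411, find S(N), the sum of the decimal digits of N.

846045482257141559551 × 2028373785574411 = 1716096477614046399936071710898249461
Sum of its 37 digits: 175.

175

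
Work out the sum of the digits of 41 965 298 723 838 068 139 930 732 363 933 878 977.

4+1+9+6+5+2+9+8+7+2+3+8+3+8+0+6+8+1+3+9+9+3+0+7+3+2+3+6+3+9+3+3+8+7+8+9+7+7 = 199

199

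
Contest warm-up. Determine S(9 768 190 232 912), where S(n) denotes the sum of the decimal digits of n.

9+7+6+8+1+9+0+2+3+2+9+1+2 = 59

59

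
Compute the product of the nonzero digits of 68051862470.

6×8×5×1×8×6×2×4×7 = 645120

645120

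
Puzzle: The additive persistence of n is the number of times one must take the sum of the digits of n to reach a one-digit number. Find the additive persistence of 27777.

27777 → 30 → 3 (2 steps)

2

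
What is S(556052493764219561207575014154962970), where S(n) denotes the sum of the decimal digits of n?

154

5+5+6+0+5+2+4+9+3+7+6+4+2+1+9+5+6+1+2+0+7+5+7+5+0+1+4+1+5+4+9+6+2+9+7+0 = 154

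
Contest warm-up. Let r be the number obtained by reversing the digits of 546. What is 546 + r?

Reverse of 546 is 645.
546 + 645 = 1191

1191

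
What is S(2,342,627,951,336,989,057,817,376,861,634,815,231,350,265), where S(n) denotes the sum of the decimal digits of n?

2+3+4+2+6+2+7+9+5+1+3+3+6+9+8+9+0+5+7+8+1+7+3+7+6+8+6+1+6+3+4+8+1+5+2+3+1+3+5+0+2+6+5 = 192

192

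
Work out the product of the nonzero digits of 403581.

480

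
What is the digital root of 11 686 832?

1+1+6+8+6+8+3+2 = 35
3+5 = 8
(Equivalently, 11 686 832 mod 9 = 8.)

8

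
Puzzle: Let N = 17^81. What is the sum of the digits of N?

17^81 = 4638340549812103886046405455860613539726667862420609462303646857662236460371202960637786828872428817
Sum of its 100 digits: 449.

449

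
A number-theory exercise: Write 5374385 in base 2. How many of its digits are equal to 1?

5374385 in base 2 is 10100100000000110110001.
The digit 1 appears 8 times.

8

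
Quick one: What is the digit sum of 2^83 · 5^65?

19

2^83 · 5^65 = 26214400000000000000000000000000000000000000000000000000000000000000000
Sum of its 71 digits: 19.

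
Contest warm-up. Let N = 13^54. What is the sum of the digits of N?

316

13^54 = 1422135653750684847524758738836375672734734444846971695885689
Sum of its 61 digits: 316.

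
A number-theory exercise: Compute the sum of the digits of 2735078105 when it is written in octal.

32

2735078105 in base 8 is 24301375331.
Digit sum: 2+4+3+0+1+3+7+5+3+3+1 = 32.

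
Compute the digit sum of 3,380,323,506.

33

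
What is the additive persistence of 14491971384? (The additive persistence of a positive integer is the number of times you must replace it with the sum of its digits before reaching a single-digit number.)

2

14491971384 → 51 → 6 (2 steps)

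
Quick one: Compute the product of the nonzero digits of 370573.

2205

3×7×5×7×3 = 2205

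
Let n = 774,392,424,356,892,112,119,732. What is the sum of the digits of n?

102

7+7+4+3+9+2+4+2+4+3+5+6+8+9+2+1+1+2+1+1+9+7+3+2 = 102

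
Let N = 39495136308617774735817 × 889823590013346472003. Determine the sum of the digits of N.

39495136308617774735817 × 889823590013346472003 = 35143703978200736984233620421169742311831451
Sum of its 44 digits: 168.

168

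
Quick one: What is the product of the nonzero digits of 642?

6×4×2 = 48

48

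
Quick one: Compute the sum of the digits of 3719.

3+7+1+9 = 20

20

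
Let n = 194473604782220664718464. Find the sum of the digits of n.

105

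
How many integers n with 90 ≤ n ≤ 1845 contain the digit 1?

The integers in [90, 1845] that contain the digit 1: 91, 100, 101, 102, 103, 104, …, 1844, 1845.
1099 qualify.

1099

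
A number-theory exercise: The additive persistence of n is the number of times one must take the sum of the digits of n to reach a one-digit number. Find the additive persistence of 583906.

583906 → 31 → 4 (2 steps)

2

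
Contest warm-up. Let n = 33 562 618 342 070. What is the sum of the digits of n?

50

3+3+5+6+2+6+1+8+3+4+2+0+7+0 = 50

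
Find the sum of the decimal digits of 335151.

18

3+3+5+1+5+1 = 18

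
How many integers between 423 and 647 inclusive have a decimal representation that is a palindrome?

23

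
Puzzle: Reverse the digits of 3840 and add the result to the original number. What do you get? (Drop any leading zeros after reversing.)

4323

Reverse of 3840 is 483.
3840 + 483 = 4323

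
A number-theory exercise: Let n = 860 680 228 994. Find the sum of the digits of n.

62

8+6+0+6+8+0+2+2+8+9+9+4 = 62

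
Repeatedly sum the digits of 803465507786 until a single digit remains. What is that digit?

8+0+3+4+6+5+5+0+7+7+8+6 = 59
5+9 = 14
1+4 = 5
(Equivalently, 803465507786 mod 9 = 5.)

5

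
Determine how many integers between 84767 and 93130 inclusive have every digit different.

The integers in [84767, 93130] that have every digit different: 84769, 84790, 84791, 84792, 84793, 84795, …, 93127, 93128.
2455 qualify.

2455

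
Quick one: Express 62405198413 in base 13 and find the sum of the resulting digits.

61

62405198413 in base 13 is 5B66B4600C.
Digit sum: 5+11+6+6+11+4+6+0+0+12 = 61.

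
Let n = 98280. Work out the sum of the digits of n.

9+8+2+8+0 = 27

27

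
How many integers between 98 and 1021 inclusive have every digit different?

The integers in [98, 1021] that have every digit different: 98, 102, 103, 104, 105, 106, …, 986, 987.
649 qualify.

649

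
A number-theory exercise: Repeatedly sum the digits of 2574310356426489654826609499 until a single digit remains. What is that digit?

2

2+5+7+4+3+1+0+3+5+6+4+2+6+4+8+9+6+5+4+8+2+6+6+0+9+4+9+9 = 137
1+3+7 = 11
1+1 = 2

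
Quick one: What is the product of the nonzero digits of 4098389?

62208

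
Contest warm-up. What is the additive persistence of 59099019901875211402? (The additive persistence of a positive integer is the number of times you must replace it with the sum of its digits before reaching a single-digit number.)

3

59099019901875211402 → 82 → 10 → 1 (3 steps)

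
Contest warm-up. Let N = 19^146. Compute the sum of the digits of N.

19^146 = 4989140554726611841699576539508472309847063383000645008656162108599096183538578543598792547964137263067653630162065928235295382884456602286143694181111513337406150234736343389646656391081
Sum of its 187 digits: 838.

838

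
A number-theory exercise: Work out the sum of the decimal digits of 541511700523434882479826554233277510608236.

168

5+4+1+5+1+1+7+0+0+5+2+3+4+3+4+8+8+2+4+7+9+8+2+6+5+5+4+2+3+3+2+7+7+5+1+0+6+0+8+2+3+6 = 168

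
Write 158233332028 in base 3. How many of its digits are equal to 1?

10

158233332028 in base 3 is 120010102112221010010211.
The digit 1 appears 10 times.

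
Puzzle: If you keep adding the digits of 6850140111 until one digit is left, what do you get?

6+8+5+0+1+4+0+1+1+1 = 27
2+7 = 9

9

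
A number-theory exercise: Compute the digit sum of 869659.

8+6+9+6+5+9 = 43

43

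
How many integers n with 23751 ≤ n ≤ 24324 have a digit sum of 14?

30

The integers in [23751, 24324] that have a digit sum of 14: 23801, 23810, 23900, 24008, 24017, 24026, …, 24314, 24323.
30 qualify.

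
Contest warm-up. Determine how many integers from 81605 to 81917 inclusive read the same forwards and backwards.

The integers in [81605, 81917] that read the same forwards and backwards: 81618, 81718, 81818.
3 qualify.

3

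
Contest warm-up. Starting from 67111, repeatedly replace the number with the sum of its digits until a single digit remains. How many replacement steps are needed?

67111 → 16 → 7 (2 steps)

2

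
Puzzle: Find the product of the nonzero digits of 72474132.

9408

7×2×4×7×4×1×3×2 = 9408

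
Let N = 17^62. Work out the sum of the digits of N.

17^62 = 19401402493429270772184517882322157792401011763891877258989132067877445707489
Sum of its 77 digits: 352.

352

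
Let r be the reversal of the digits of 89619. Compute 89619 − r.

Reverse of 89619 is 91698.
89619 − 91698 = -2079

-2079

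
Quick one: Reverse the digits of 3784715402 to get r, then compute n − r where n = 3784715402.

Reverse of 3784715402 is 2045174873.
3784715402 − 2045174873 = 1739540529

1739540529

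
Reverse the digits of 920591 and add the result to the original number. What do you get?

Reverse of 920591 is 195029.
920591 + 195029 = 1115620

1115620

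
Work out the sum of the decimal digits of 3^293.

639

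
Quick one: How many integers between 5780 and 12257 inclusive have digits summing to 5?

The integers in [5780, 12257] that have digits summing to 5: 10004, 10013, 10022, 10031, 10040, 10103, …, 12110, 12200.
31 qualify.

31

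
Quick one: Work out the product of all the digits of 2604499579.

2×6×0×4×4×9×9×5×7×9 = 0

0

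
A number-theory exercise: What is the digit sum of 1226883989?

1+2+2+6+8+8+3+9+8+9 = 56

56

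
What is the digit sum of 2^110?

2^110 = 1298074214633706907132624082305024
Sum of its 34 digits: 121.

121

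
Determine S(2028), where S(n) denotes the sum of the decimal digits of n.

12

2+0+2+8 = 12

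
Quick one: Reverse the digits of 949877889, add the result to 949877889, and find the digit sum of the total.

Reversal of 949877889 is 988778949; 949877889 + 988778949 = 1938656838.
Digit sum of 1938656838: 1+9+3+8+6+5+6+8+3+8 = 57.

57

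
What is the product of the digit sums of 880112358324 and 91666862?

1980

S(880112358324) = 8+8+0+1+1+2+3+5+8+3+2+4 = 45.
S(91666862) = 9+1+6+6+6+8+6+2 = 44.
45 · 44 = 1980.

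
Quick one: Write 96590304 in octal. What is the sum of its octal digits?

96590304 in base 8 is 560354740.
Digit sum: 5+6+0+3+5+4+7+4+0 = 34.

34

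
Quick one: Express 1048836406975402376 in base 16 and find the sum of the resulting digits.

101

1048836406975402376 in base 16 is E8E3727B9441188.
Digit sum: 14+8+14+3+7+2+7+11+9+4+4+1+1+8+8 = 101.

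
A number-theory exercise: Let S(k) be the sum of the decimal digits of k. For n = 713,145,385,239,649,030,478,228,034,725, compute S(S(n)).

8

First digit sum: 125.
1+2+5 = 8.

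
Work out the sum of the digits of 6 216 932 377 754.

6+2+1+6+9+3+2+3+7+7+7+5+4 = 62

62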